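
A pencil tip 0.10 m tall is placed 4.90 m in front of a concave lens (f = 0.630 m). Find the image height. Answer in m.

0.0114 m

For a concave lens, f = -0.630 m.
1/d_i = 1/f − 1/d_o = 1/(-0.6300) − 1/(4.90) = -1.791, so d_i = -0.5582 m.
m = −d_i/d_o = +0.1139.
|h_i| = |m|·h_o = 0.1139 × 0.10 = 0.0114 m. The image is virtual, upright and reduced, on the same side as the object.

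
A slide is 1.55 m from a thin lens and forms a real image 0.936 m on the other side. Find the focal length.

f = 0.584 m (converging)

Real image ⇒ d_i = +0.936 m.
1/f = 1/d_o + 1/d_i = 1/(1.55) + 1/(0.936) = 1.714, so f = 0.584 m.
Since f is positive, the thin lens is converging.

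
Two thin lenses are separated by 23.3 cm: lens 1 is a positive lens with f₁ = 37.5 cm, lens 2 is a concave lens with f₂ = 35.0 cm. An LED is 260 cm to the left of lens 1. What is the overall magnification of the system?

Lens 1: 1/d_i1 = 1/(37.5) − 1/(260) = 0.02282, so d_i1 = 43.82 cm; m₁ = −d_i1/d_o1 = -0.1685.
d_o2 = 23.3 − (43.82) = -20.52 cm (virtual object).
f₂ = −35.0 cm (diverging).
Lens 2: 1/d_i2 = 1/(-35.0) − 1/(-20.52) = 0.02016, so d_i2 = 49.60 cm; m₂ = −d_i2/d_o2 = +2.417.
m = m₁·m₂ = (-0.1685)(+2.417) = -0.407.

m = -0.407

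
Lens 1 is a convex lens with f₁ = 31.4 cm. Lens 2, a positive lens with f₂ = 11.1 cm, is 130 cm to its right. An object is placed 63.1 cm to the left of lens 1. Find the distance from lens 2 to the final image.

13.3 cm

Lens 1: 1/d_i1 = 1/f₁ − 1/d_o1 = 1/(31.4) − 1/(63.1) = 0.01600, so d_i1 = 62.50 cm.
The intermediate image is 62.50 cm to the right of lens 1, which is 130 − (62.50) = 67.50 cm to the left of lens 2, so d_o2 = +67.50 cm.
Lens 2: 1/d_i2 = 1/f₂ − 1/d_o2 = 1/(11.1) − 1/(67.50) = 0.07528, so d_i2 = 13.3 cm.
The final image is real, 13.3 cm to the right of lens 2 (overall magnification ≈ 0.19).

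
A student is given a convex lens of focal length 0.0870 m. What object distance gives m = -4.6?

0.106 m

m = −d_i/d_o ⇒ d_i = −m·d_o.
1/f = 1/d_o + 1/d_i = 1/d_o − 1/(m·d_o) = (1 − 1/m)/d_o, so d_o = f(1 − 1/m) = (0.08700)(1 − 1/(-4.6)) = 0.106 m.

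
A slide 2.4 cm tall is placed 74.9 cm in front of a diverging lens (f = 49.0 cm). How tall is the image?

0.949 cm

For a diverging lens, f = -49.0 cm.
1/d_i = 1/f − 1/d_o = 1/(-49.00) − 1/(74.9) = -0.03376, so d_i = -29.62 cm.
m = −d_i/d_o = +0.3955.
|h_i| = |m|·h_o = 0.3955 × 2.4 = 0.949 cm. The image is virtual, upright and reduced, on the same side as the object.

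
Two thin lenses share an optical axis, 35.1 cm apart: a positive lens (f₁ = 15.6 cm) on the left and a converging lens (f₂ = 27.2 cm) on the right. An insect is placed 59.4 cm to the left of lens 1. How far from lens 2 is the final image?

Lens 1: 1/d_i1 = 1/f₁ − 1/d_o1 = 1/(15.6) − 1/(59.4) = 0.04727, so d_i1 = 21.16 cm.
The intermediate image is 21.16 cm to the right of lens 1, which is 35.1 − (21.16) = 13.94 cm to the left of lens 2, so d_o2 = +13.94 cm.
Lens 2: 1/d_i2 = 1/f₂ − 1/d_o2 = 1/(27.2) − 1/(13.94) = -0.03497, so d_i2 = -28.6 cm.
The final image is virtual, 28.6 cm to the left of lens 2 (overall magnification ≈ -0.73).

28.6 cm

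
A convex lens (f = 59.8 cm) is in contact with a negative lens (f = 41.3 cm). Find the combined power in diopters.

P₁ = 1/f₁ = 1/(0.598 m) = +1.672 D; P₂ = 1/f₂ = 1/(-0.413 m) = -2.421 D.
For thin lenses in contact, P = P₁ + P₂ = (+1.672) + (-2.421) = -0.749 D.

P = -0.749 D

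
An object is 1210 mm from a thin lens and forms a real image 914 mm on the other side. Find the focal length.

f = 521 mm (converging)

Real image ⇒ d_i = +914 mm.
1/f = 1/d_o + 1/d_i = 1/(1210) + 1/(914) = 0.001921, so f = 521 mm.
Since f is positive, the thin lens is converging.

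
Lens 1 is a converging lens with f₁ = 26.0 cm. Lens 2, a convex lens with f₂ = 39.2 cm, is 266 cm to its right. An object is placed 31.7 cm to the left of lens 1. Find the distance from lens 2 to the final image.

Lens 1: 1/d_i1 = 1/f₁ − 1/d_o1 = 1/(26.0) − 1/(31.7) = 0.006916, so d_i1 = 144.6 cm.
The intermediate image is 144.6 cm to the right of lens 1, which is 266 − (144.6) = 121.4 cm to the left of lens 2, so d_o2 = +121.4 cm.
Lens 2: 1/d_i2 = 1/f₂ − 1/d_o2 = 1/(39.2) − 1/(121.4) = 0.01727, so d_i2 = 57.9 cm.
The final image is real, 57.9 cm to the right of lens 2 (overall magnification ≈ 2.2).

57.9 cm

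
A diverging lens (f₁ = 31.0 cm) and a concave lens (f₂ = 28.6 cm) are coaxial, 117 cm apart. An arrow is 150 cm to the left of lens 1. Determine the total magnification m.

m = +0.0286

f₁ = −31.0 cm (diverging).
Lens 1: 1/d_i1 = 1/(-31.0) − 1/(150) = -0.03892, so d_i1 = -25.69 cm; m₁ = −d_i1/d_o1 = +0.1713.
d_o2 = 117 − (-25.69) = 142.7 cm.
f₂ = −28.6 cm (diverging).
Lens 2: 1/d_i2 = 1/(-28.6) − 1/(142.7) = -0.04197, so d_i2 = -23.82 cm; m₂ = −d_i2/d_o2 = +0.1670.
m = m₁·m₂ = (+0.1713)(+0.1670) = +0.0286.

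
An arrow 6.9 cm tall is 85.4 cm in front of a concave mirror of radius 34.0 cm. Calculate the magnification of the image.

f = R/2 = 34.0/2 = 17.00 cm.
1/d_i = 1/f − 1/d_o = 1/(17.00) − 1/(85.4) = 0.04711, so d_i = 21.23 cm.
m = −d_i/d_o = −(21.23)/(85.4) = -0.249.
The image is real, inverted and reduced, in front of the mirror.

m = -0.249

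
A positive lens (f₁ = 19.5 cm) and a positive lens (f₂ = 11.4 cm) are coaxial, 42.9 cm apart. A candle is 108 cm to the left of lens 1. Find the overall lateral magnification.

m = +0.326

Lens 1: 1/d_i1 = 1/(19.5) − 1/(108) = 0.04202, so d_i1 = 23.80 cm; m₁ = −d_i1/d_o1 = -0.2204.
d_o2 = 42.9 − (23.80) = 19.10 cm.
Lens 2: 1/d_i2 = 1/(11.4) − 1/(19.10) = 0.03536, so d_i2 = 28.28 cm; m₂ = −d_i2/d_o2 = -1.481.
m = m₁·m₂ = (-0.2204)(-1.481) = +0.326.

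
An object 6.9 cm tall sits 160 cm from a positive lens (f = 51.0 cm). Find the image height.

1/d_i = 1/f − 1/d_o = 1/(51.00) − 1/(160) = 0.01336, so d_i = 74.86 cm.
m = −d_i/d_o = -0.4679.
|h_i| = |m|·h_o = 0.4679 × 6.9 = 3.23 cm. The image is real, inverted and reduced, on the far side of the lens.

3.23 cm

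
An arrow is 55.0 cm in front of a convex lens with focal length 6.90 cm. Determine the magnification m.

1/d_i = 1/f − 1/d_o = 1/(6.900) − 1/(55.0) = 0.1267, so d_i = 7.890 cm.
m = −d_i/d_o = −(7.890)/(55.0) = -0.143.
The image is real, inverted and reduced, on the far side of the lens.

m = -0.143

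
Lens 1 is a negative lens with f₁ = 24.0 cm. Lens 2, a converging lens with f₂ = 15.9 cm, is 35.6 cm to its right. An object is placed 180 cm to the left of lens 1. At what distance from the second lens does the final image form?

22.1 cm

Lens 1 is diverging, so f₁ = −24.0 cm.
Lens 1: 1/d_i1 = 1/f₁ − 1/d_o1 = 1/(-24.0) − 1/(180) = -0.04722, so d_i1 = -21.18 cm.
The intermediate image is 21.18 cm to the left of lens 1 (virtual), which is 35.6 − (-21.18) = 56.78 cm to the left of lens 2, so d_o2 = +56.78 cm.
Lens 2: 1/d_i2 = 1/f₂ − 1/d_o2 = 1/(15.9) − 1/(56.78) = 0.04528, so d_i2 = 22.1 cm.
The final image is real, 22.1 cm to the right of lens 2 (overall magnification ≈ -0.046).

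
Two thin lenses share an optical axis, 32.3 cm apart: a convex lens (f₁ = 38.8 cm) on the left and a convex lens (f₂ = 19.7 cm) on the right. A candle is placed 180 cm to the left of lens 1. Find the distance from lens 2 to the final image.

9.17 cm

Lens 1: 1/d_i1 = 1/f₁ − 1/d_o1 = 1/(38.8) − 1/(180) = 0.02022, so d_i1 = 49.46 cm.
The intermediate image is 49.46 cm to the right of lens 1, which lies 17.16 cm to the right of lens 2 — a virtual object — so d_o2 = −17.16 cm.
Lens 2: 1/d_i2 = 1/f₂ − 1/d_o2 = 1/(19.7) − 1/(-17.16) = 0.1090, so d_i2 = 9.17 cm.
The final image is real, 9.17 cm to the right of lens 2 (overall magnification ≈ -0.15).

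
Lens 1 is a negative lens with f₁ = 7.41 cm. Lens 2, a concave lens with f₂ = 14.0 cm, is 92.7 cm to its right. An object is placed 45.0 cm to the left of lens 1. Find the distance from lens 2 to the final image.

12.3 cm

Lens 1 is diverging, so f₁ = −7.41 cm.
Lens 1: 1/d_i1 = 1/f₁ − 1/d_o1 = 1/(-7.41) − 1/(45.0) = -0.1572, so d_i1 = -6.362 cm.
The intermediate image is 6.362 cm to the left of lens 1 (virtual), which is 92.7 − (-6.362) = 99.06 cm to the left of lens 2, so d_o2 = +99.06 cm.
Lens 2 is diverging, so f₂ = −14.0 cm.
Lens 2: 1/d_i2 = 1/f₂ − 1/d_o2 = 1/(-14.0) − 1/(99.06) = -0.08152, so d_i2 = -12.3 cm.
The final image is virtual, 12.3 cm to the left of lens 2 (overall magnification ≈ 0.018).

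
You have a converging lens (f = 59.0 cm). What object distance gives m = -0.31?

249 cm

m = −d_i/d_o ⇒ d_i = −m·d_o.
1/f = 1/d_o + 1/d_i = 1/d_o − 1/(m·d_o) = (1 − 1/m)/d_o, so d_o = f(1 − 1/m) = (59.00)(1 − 1/(-0.31)) = 249 cm.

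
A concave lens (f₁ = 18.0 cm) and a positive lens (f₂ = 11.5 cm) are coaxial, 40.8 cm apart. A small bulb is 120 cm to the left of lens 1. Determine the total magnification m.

m = -0.0334

f₁ = −18.0 cm (diverging).
Lens 1: 1/d_i1 = 1/(-18.0) − 1/(120) = -0.06389, so d_i1 = -15.65 cm; m₁ = −d_i1/d_o1 = +0.1304.
d_o2 = 40.8 − (-15.65) = 56.45 cm.
Lens 2: 1/d_i2 = 1/(11.5) − 1/(56.45) = 0.06924, so d_i2 = 14.44 cm; m₂ = −d_i2/d_o2 = -0.2558.
m = m₁·m₂ = (+0.1304)(-0.2558) = -0.0334.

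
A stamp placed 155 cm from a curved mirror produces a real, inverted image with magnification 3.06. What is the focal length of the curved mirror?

f = 117 cm (concave)

m = −d_i/d_o ⇒ d_i = −m·d_o = −(-3.06)·(155) = 474.3 cm.
1/f = 1/d_o + 1/d_i = 1/(155) + 1/(474.3) = 0.008560, so f = 117 cm.
Since f is positive, the curved mirror is concave.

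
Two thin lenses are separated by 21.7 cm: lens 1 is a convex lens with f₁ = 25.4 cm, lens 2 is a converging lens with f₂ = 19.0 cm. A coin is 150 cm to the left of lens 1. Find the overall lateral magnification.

m = -0.139

Lens 1: 1/d_i1 = 1/(25.4) − 1/(150) = 0.03270, so d_i1 = 30.58 cm; m₁ = −d_i1/d_o1 = -0.2039.
d_o2 = 21.7 − (30.58) = -8.880 cm (virtual object).
Lens 2: 1/d_i2 = 1/(19.0) − 1/(-8.880) = 0.1652, so d_i2 = 6.052 cm; m₂ = −d_i2/d_o2 = +0.6815.
m = m₁·m₂ = (-0.2039)(+0.6815) = -0.139.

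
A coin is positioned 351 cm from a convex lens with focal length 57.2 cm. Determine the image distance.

68.3 cm

Thin-lens equation: 1/q = 1/f − 1/p = 1/(57.20) − 1/(351) = 0.01748 − 0.002849 = 0.01463, so q = 68.3 cm.
The image is real, inverted and reduced, on the far side of the lens.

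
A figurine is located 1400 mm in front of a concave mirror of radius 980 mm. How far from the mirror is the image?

f = R/2 = 980/2 = 490.0 mm.
Mirror equation: 1/s_i = 1/f − 1/s_o = 1/(490.0) − 1/(1400) = 0.002041 − 0.0007143 = 0.001327, so s_i = 754 mm.
The image is real, inverted and reduced, in front of the mirror.

754 mm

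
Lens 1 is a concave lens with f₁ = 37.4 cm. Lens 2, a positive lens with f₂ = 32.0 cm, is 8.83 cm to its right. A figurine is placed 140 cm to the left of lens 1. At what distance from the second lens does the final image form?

Lens 1 is diverging, so f₁ = −37.4 cm.
Lens 1: 1/d_i1 = 1/f₁ − 1/d_o1 = 1/(-37.4) − 1/(140) = -0.03388, so d_i1 = -29.52 cm.
The intermediate image is 29.52 cm to the left of lens 1 (virtual), which is 8.83 − (-29.52) = 38.35 cm to the left of lens 2, so d_o2 = +38.35 cm.
Lens 2: 1/d_i2 = 1/f₂ − 1/d_o2 = 1/(32.0) − 1/(38.35) = 0.005174, so d_i2 = 193 cm.
The final image is real, 193 cm to the right of lens 2 (overall magnification ≈ -1.1).

193 cm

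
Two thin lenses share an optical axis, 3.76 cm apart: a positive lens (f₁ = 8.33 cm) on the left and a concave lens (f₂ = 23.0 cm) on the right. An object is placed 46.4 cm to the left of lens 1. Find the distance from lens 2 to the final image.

8.85 cm

Lens 1: 1/d_i1 = 1/f₁ − 1/d_o1 = 1/(8.33) − 1/(46.4) = 0.09850, so d_i1 = 10.15 cm.
The intermediate image is 10.15 cm to the right of lens 1, which lies 6.390 cm to the right of lens 2 — a virtual object — so d_o2 = −6.390 cm.
Lens 2 is diverging, so f₂ = −23.0 cm.
Lens 2: 1/d_i2 = 1/f₂ − 1/d_o2 = 1/(-23.0) − 1/(-6.390) = 0.1130, so d_i2 = 8.85 cm.
The final image is real, 8.85 cm to the right of lens 2 (overall magnification ≈ -0.30).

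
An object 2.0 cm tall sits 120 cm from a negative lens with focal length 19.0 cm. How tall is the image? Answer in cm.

0.273 cm

For a negative lens, f = -19.0 cm.
1/d_i = 1/f − 1/d_o = 1/(-19.00) − 1/(120) = -0.06096, so d_i = -16.40 cm.
m = −d_i/d_o = +0.1367.
|h_i| = |m|·h_o = 0.1367 × 2.0 = 0.273 cm. The image is virtual, upright and reduced, on the same side as the object.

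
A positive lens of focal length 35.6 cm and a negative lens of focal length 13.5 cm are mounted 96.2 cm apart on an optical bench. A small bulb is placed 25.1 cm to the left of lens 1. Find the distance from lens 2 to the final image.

12.6 cm

Lens 1: 1/d_i1 = 1/f₁ − 1/d_o1 = 1/(35.6) − 1/(25.1) = -0.01175, so d_i1 = -85.10 cm.
The intermediate image is 85.10 cm to the left of lens 1 (virtual), which is 96.2 − (-85.10) = 181.3 cm to the left of lens 2, so d_o2 = +181.3 cm.
Lens 2 is diverging, so f₂ = −13.5 cm.
Lens 2: 1/d_i2 = 1/f₂ − 1/d_o2 = 1/(-13.5) − 1/(181.3) = -0.07959, so d_i2 = -12.6 cm.
The final image is virtual, 12.6 cm to the left of lens 2 (overall magnification ≈ 0.23).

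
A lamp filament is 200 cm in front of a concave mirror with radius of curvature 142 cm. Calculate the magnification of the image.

f = R/2 = 142/2 = 71.00 cm.
1/d_i = 1/f − 1/d_o = 1/(71.00) − 1/(200) = 0.009085, so d_i = 110.1 cm.
m = −d_i/d_o = −(110.1)/(200) = -0.550.
The image is real, inverted and reduced, in front of the mirror.

m = -0.550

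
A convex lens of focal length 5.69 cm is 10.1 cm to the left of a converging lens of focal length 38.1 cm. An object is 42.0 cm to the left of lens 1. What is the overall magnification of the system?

Lens 1: 1/d_i1 = 1/(5.69) − 1/(42.0) = 0.1519, so d_i1 = 6.582 cm; m₁ = −d_i1/d_o1 = -0.1567.
d_o2 = 10.1 − (6.582) = 3.518 cm.
Lens 2: 1/d_i2 = 1/(38.1) − 1/(3.518) = -0.2580, so d_i2 = -3.876 cm; m₂ = −d_i2/d_o2 = +1.102.
m = m₁·m₂ = (-0.1567)(+1.102) = -0.173.

m = -0.173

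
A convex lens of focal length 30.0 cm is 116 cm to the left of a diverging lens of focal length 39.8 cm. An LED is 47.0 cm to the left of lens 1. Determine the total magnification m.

m = -0.964

Lens 1: 1/d_i1 = 1/(30.0) − 1/(47.0) = 0.01206, so d_i1 = 82.94 cm; m₁ = −d_i1/d_o1 = -1.765.
d_o2 = 116 − (82.94) = 33.06 cm.
f₂ = −39.8 cm (diverging).
Lens 2: 1/d_i2 = 1/(-39.8) − 1/(33.06) = -0.05537, so d_i2 = -18.06 cm; m₂ = −d_i2/d_o2 = +0.5463.
m = m₁·m₂ = (-1.765)(+0.5463) = -0.964.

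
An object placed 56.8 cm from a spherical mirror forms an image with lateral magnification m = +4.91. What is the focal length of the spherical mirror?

m = −d_i/d_o ⇒ d_i = −m·d_o = −(+4.91)·(56.8) = -278.9 cm.
1/f = 1/d_o + 1/d_i = 1/(56.8) + 1/(-278.9) = 0.01402, so f = 71.3 cm.
Since f is positive, the spherical mirror is concave.

f = 71.3 cm (concave)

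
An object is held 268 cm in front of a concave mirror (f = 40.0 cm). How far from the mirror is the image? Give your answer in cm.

Mirror equation: 1/q = 1/f − 1/p = 1/(40.00) − 1/(268) = 0.02500 − 0.003731 = 0.02127, so q = 47.0 cm.
The image is real, inverted and reduced, in front of the mirror.

47.0 cm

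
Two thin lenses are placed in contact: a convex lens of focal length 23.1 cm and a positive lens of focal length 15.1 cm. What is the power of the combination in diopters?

P₁ = 1/f₁ = 1/(0.231 m) = +4.329 D; P₂ = 1/f₂ = 1/(0.151 m) = +6.623 D.
For thin lenses in contact, P = P₁ + P₂ = (+4.329) + (+6.623) = +11.0 D.

P = +11.0 D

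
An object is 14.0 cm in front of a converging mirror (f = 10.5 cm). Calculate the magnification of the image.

m = -3.00

1/d_i = 1/f − 1/d_o = 1/(10.50) − 1/(14.0) = 0.02381, so d_i = 42.00 cm.
m = −d_i/d_o = −(42.00)/(14.0) = -3.00.
The image is real, inverted and enlarged, in front of the mirror.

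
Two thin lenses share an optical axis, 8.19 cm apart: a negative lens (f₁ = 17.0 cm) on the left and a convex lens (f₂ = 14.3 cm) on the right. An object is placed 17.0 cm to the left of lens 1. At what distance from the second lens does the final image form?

Lens 1 is diverging, so f₁ = −17.0 cm.
Lens 1: 1/d_i1 = 1/f₁ − 1/d_o1 = 1/(-17.0) − 1/(17.0) = -0.1176, so d_i1 = -8.500 cm.
The intermediate image is 8.500 cm to the left of lens 1 (virtual), which is 8.19 − (-8.500) = 16.69 cm to the left of lens 2, so d_o2 = +16.69 cm.
Lens 2: 1/d_i2 = 1/f₂ − 1/d_o2 = 1/(14.3) − 1/(16.69) = 0.01001, so d_i2 = 99.9 cm.
The final image is real, 99.9 cm to the right of lens 2 (overall magnification ≈ -3.0).

99.9 cm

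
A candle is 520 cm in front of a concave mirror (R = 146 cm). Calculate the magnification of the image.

m = -0.163

f = R/2 = 146/2 = 73.00 cm.
1/d_i = 1/f − 1/d_o = 1/(73.00) − 1/(520) = 0.01178, so d_i = 84.92 cm.
m = −d_i/d_o = −(84.92)/(520) = -0.163.
The image is real, inverted and reduced, in front of the mirror.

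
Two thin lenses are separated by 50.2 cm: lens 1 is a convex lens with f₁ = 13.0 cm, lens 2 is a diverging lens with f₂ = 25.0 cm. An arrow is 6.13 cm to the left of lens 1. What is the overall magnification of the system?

m = +0.545

Lens 1: 1/d_i1 = 1/(13.0) − 1/(6.13) = -0.08621, so d_i1 = -11.60 cm; m₁ = −d_i1/d_o1 = +1.892.
d_o2 = 50.2 − (-11.60) = 61.80 cm.
f₂ = −25.0 cm (diverging).
Lens 2: 1/d_i2 = 1/(-25.0) − 1/(61.80) = -0.05618, so d_i2 = -17.80 cm; m₂ = −d_i2/d_o2 = +0.2880.
m = m₁·m₂ = (+1.892)(+0.2880) = +0.545.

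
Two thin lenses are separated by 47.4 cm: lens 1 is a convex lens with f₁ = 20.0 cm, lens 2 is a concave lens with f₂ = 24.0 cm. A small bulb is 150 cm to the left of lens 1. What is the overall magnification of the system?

m = -0.0764

Lens 1: 1/d_i1 = 1/(20.0) − 1/(150) = 0.04333, so d_i1 = 23.08 cm; m₁ = −d_i1/d_o1 = -0.1539.
d_o2 = 47.4 − (23.08) = 24.32 cm.
f₂ = −24.0 cm (diverging).
Lens 2: 1/d_i2 = 1/(-24.0) − 1/(24.32) = -0.08279, so d_i2 = -12.08 cm; m₂ = −d_i2/d_o2 = +0.4967.
m = m₁·m₂ = (-0.1539)(+0.4967) = -0.0764.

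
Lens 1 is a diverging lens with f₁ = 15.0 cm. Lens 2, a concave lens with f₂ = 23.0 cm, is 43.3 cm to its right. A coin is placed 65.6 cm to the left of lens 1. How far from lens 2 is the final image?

16.3 cm

Lens 1 is diverging, so f₁ = −15.0 cm.
Lens 1: 1/d_i1 = 1/f₁ − 1/d_o1 = 1/(-15.0) − 1/(65.6) = -0.08191, so d_i1 = -12.21 cm.
The intermediate image is 12.21 cm to the left of lens 1 (virtual), which is 43.3 − (-12.21) = 55.51 cm to the left of lens 2, so d_o2 = +55.51 cm.
Lens 2 is diverging, so f₂ = −23.0 cm.
Lens 2: 1/d_i2 = 1/f₂ − 1/d_o2 = 1/(-23.0) − 1/(55.51) = -0.06149, so d_i2 = -16.3 cm.
The final image is virtual, 16.3 cm to the left of lens 2 (overall magnification ≈ 0.055).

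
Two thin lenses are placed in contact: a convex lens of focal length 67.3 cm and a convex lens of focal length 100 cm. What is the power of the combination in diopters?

P₁ = 1/f₁ = 1/(0.673 m) = +1.486 D; P₂ = 1/f₂ = 1/(1.00 m) = +1.000 D.
For thin lenses in contact, P = P₁ + P₂ = (+1.486) + (+1.000) = +2.49 D.

P = +2.49 D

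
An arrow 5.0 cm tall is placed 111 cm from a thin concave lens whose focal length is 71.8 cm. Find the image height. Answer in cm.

1.96 cm

For a concave lens, f = -71.8 cm.
1/d_i = 1/f − 1/d_o = 1/(-71.80) − 1/(111) = -0.02294, so d_i = -43.60 cm.
m = −d_i/d_o = +0.3928.
|h_i| = |m|·h_o = 0.3928 × 5.0 = 1.96 cm. The image is virtual, upright and reduced, on the same side as the object.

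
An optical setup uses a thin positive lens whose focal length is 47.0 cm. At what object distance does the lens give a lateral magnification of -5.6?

m = −d_i/d_o ⇒ d_i = −m·d_o.
1/f = 1/d_o + 1/d_i = 1/d_o − 1/(m·d_o) = (1 − 1/m)/d_o, so d_o = f(1 − 1/m) = (47.00)(1 − 1/(-5.6)) = 55.4 cm.

55.4 cm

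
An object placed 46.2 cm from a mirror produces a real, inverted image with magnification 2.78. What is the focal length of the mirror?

m = −d_i/d_o ⇒ d_i = −m·d_o = −(-2.78)·(46.2) = 128.4 cm.
1/f = 1/d_o + 1/d_i = 1/(46.2) + 1/(128.4) = 0.02943, so f = 34.0 cm.
Since f is positive, the mirror is concave.

f = 34.0 cm (concave)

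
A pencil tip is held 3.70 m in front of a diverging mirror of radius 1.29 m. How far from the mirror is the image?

f = R/2 = 1.29/2 = 0.6450 m; for a diverging mirror, f = -0.6450 m.
Mirror equation: 1/d_i = 1/f − 1/d_o = 1/(-0.6450) − 1/(3.70) = -1.550 − 0.2703 = -1.821, so d_i = -0.549 m.
The image is virtual, upright and reduced, behind the mirror.

0.549 m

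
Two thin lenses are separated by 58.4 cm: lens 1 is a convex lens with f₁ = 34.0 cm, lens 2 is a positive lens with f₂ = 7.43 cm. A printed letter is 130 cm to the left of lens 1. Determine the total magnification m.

m = +0.534

Lens 1: 1/d_i1 = 1/(34.0) − 1/(130) = 0.02172, so d_i1 = 46.04 cm; m₁ = −d_i1/d_o1 = -0.3542.
d_o2 = 58.4 − (46.04) = 12.36 cm.
Lens 2: 1/d_i2 = 1/(7.43) − 1/(12.36) = 0.05368, so d_i2 = 18.63 cm; m₂ = −d_i2/d_o2 = -1.507.
m = m₁·m₂ = (-0.3542)(-1.507) = +0.534.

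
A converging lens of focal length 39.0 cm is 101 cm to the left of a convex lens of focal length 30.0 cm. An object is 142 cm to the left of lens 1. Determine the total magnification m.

Lens 1: 1/d_i1 = 1/(39.0) − 1/(142) = 0.01860, so d_i1 = 53.77 cm; m₁ = −d_i1/d_o1 = -0.3787.
d_o2 = 101 − (53.77) = 47.23 cm.
Lens 2: 1/d_i2 = 1/(30.0) − 1/(47.23) = 0.01216, so d_i2 = 82.23 cm; m₂ = −d_i2/d_o2 = -1.741.
m = m₁·m₂ = (-0.3787)(-1.741) = +0.659.

m = +0.659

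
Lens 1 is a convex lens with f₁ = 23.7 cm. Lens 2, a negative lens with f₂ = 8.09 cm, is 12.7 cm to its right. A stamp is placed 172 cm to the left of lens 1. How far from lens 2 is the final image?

Lens 1: 1/d_i1 = 1/f₁ − 1/d_o1 = 1/(23.7) − 1/(172) = 0.03638, so d_i1 = 27.49 cm.
The intermediate image is 27.49 cm to the right of lens 1, which lies 14.79 cm to the right of lens 2 — a virtual object — so d_o2 = −14.79 cm.
Lens 2 is diverging, so f₂ = −8.09 cm.
Lens 2: 1/d_i2 = 1/f₂ − 1/d_o2 = 1/(-8.09) − 1/(-14.79) = -0.05600, so d_i2 = -17.9 cm.
The final image is virtual, 17.9 cm to the left of lens 2 (overall magnification ≈ 0.19).

17.9 cm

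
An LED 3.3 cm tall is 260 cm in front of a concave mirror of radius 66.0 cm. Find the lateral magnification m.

f = R/2 = 66.0/2 = 33.00 cm.
1/d_i = 1/f − 1/d_o = 1/(33.00) − 1/(260) = 0.02646, so d_i = 37.80 cm.
m = −d_i/d_o = −(37.80)/(260) = -0.145.
The image is real, inverted and reduced, in front of the mirror.

m = -0.145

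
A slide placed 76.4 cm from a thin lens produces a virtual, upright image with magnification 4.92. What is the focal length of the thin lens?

f = 95.9 cm (converging)

m = −d_i/d_o ⇒ d_i = −m·d_o = −(+4.92)·(76.4) = -375.9 cm.
1/f = 1/d_o + 1/d_i = 1/(76.4) + 1/(-375.9) = 0.01043, so f = 95.9 cm.
Since f is positive, the thin lens is converging.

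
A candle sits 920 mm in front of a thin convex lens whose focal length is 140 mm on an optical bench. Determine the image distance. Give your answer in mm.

Thin-lens equation: 1/v = 1/f − 1/u = 1/(140.0) − 1/(920) = 0.007143 − 0.001087 = 0.006056, so v = 165 mm.
The image is real, inverted and reduced, on the far side of the lens.

165 mm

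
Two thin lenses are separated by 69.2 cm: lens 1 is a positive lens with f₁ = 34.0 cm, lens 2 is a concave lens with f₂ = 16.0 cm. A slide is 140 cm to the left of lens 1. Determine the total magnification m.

Lens 1: 1/d_i1 = 1/(34.0) − 1/(140) = 0.02227, so d_i1 = 44.91 cm; m₁ = −d_i1/d_o1 = -0.3208.
d_o2 = 69.2 − (44.91) = 24.29 cm.
f₂ = −16.0 cm (diverging).
Lens 2: 1/d_i2 = 1/(-16.0) − 1/(24.29) = -0.1037, so d_i2 = -9.646 cm; m₂ = −d_i2/d_o2 = +0.3971.
m = m₁·m₂ = (-0.3208)(+0.3971) = -0.127.

m = -0.127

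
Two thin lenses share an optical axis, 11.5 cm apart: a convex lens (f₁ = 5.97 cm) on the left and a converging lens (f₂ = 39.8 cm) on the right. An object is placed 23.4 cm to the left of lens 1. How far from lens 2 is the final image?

3.82 cm

Lens 1: 1/d_i1 = 1/f₁ − 1/d_o1 = 1/(5.97) − 1/(23.4) = 0.1248, so d_i1 = 8.015 cm.
The intermediate image is 8.015 cm to the right of lens 1, which is 11.5 − (8.015) = 3.485 cm to the left of lens 2, so d_o2 = +3.485 cm.
Lens 2: 1/d_i2 = 1/f₂ − 1/d_o2 = 1/(39.8) − 1/(3.485) = -0.2618, so d_i2 = -3.82 cm.
The final image is virtual, 3.82 cm to the left of lens 2 (overall magnification ≈ -0.38).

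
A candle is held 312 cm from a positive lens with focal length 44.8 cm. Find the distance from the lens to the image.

52.3 cm

Thin-lens equation: 1/q = 1/f − 1/p = 1/(44.80) − 1/(312) = 0.02232 − 0.003205 = 0.01912, so q = 52.3 cm.
The image is real, inverted and reduced, on the far side of the lens.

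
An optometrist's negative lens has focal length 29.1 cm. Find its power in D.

P = -3.44 D

For a negative lens, f = −29.1 cm.
f = -29.1 cm = -0.291 m.
P = 1/f = 1/(-0.291 m) = -3.44 D.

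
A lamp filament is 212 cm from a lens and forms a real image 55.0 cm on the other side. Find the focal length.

f = 43.7 cm (converging)

Real image ⇒ d_i = +55.0 cm.
1/f = 1/d_o + 1/d_i = 1/(212) + 1/(55.0) = 0.02290, so f = 43.7 cm.
Since f is positive, the lens is converging.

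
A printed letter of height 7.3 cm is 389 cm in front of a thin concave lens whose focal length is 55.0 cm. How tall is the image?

For a concave lens, f = -55.0 cm.
1/d_i = 1/f − 1/d_o = 1/(-55.00) − 1/(389) = -0.02075, so d_i = -48.19 cm.
m = −d_i/d_o = +0.1239.
|h_i| = |m|·h_o = 0.1239 × 7.3 = 0.904 cm. The image is virtual, upright and reduced, on the same side as the object.

0.904 cm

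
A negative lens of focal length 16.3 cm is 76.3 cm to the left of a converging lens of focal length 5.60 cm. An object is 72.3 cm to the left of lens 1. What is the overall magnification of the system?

f₁ = −16.3 cm (diverging).
Lens 1: 1/d_i1 = 1/(-16.3) − 1/(72.3) = -0.07518, so d_i1 = -13.30 cm; m₁ = −d_i1/d_o1 = +0.1840.
d_o2 = 76.3 − (-13.30) = 89.60 cm.
Lens 2: 1/d_i2 = 1/(5.60) − 1/(89.60) = 0.1674, so d_i2 = 5.973 cm; m₂ = −d_i2/d_o2 = -0.06667.
m = m₁·m₂ = (+0.1840)(-0.06667) = -0.0123.

m = -0.0123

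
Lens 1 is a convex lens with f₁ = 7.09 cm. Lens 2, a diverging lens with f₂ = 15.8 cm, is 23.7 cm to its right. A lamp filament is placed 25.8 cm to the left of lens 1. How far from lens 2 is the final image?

Lens 1: 1/d_i1 = 1/f₁ − 1/d_o1 = 1/(7.09) − 1/(25.8) = 0.1023, so d_i1 = 9.777 cm.
The intermediate image is 9.777 cm to the right of lens 1, which is 23.7 − (9.777) = 13.92 cm to the left of lens 2, so d_o2 = +13.92 cm.
Lens 2 is diverging, so f₂ = −15.8 cm.
Lens 2: 1/d_i2 = 1/f₂ − 1/d_o2 = 1/(-15.8) − 1/(13.92) = -0.1351, so d_i2 = -7.40 cm.
The final image is virtual, 7.40 cm to the left of lens 2 (overall magnification ≈ -0.20).

7.40 cm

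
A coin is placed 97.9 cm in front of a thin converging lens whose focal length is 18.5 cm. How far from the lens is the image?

Lens equation: 1/s_i = 1/f − 1/s_o = 1/(18.50) − 1/(97.9) = 0.05405 − 0.01021 = 0.04384, so s_i = 22.8 cm.
The image is real, inverted and reduced, on the far side of the lens.

22.8 cm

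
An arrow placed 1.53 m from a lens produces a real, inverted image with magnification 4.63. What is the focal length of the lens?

f = 1.26 m (converging)

m = −d_i/d_o ⇒ d_i = −m·d_o = −(-4.63)·(1.53) = 7.084 m.
1/f = 1/d_o + 1/d_i = 1/(1.53) + 1/(7.084) = 0.7948, so f = 1.26 m.
Since f is positive, the lens is converging.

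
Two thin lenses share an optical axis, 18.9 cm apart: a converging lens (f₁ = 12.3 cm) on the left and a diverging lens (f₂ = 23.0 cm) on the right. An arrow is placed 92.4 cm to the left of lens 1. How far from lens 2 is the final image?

3.91 cm

Lens 1: 1/d_i1 = 1/f₁ − 1/d_o1 = 1/(12.3) − 1/(92.4) = 0.07048, so d_i1 = 14.19 cm.
The intermediate image is 14.19 cm to the right of lens 1, which is 18.9 − (14.19) = 4.710 cm to the left of lens 2, so d_o2 = +4.710 cm.
Lens 2 is diverging, so f₂ = −23.0 cm.
Lens 2: 1/d_i2 = 1/f₂ − 1/d_o2 = 1/(-23.0) − 1/(4.710) = -0.2558, so d_i2 = -3.91 cm.
The final image is virtual, 3.91 cm to the left of lens 2 (overall magnification ≈ -0.13).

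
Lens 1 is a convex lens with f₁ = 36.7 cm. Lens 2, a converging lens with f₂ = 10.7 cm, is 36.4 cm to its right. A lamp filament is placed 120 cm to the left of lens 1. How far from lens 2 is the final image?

Lens 1: 1/d_i1 = 1/f₁ − 1/d_o1 = 1/(36.7) − 1/(120) = 0.01891, so d_i1 = 52.87 cm.
The intermediate image is 52.87 cm to the right of lens 1, which lies 16.47 cm to the right of lens 2 — a virtual object — so d_o2 = −16.47 cm.
Lens 2: 1/d_i2 = 1/f₂ − 1/d_o2 = 1/(10.7) − 1/(-16.47) = 0.1542, so d_i2 = 6.49 cm.
The final image is real, 6.49 cm to the right of lens 2 (overall magnification ≈ -0.17).

6.49 cm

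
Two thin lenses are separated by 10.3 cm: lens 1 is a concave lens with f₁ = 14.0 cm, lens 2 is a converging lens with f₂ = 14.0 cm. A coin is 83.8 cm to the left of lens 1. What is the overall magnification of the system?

f₁ = −14.0 cm (diverging).
Lens 1: 1/d_i1 = 1/(-14.0) − 1/(83.8) = -0.08336, so d_i1 = -12.00 cm; m₁ = −d_i1/d_o1 = +0.1432.
d_o2 = 10.3 − (-12.00) = 22.30 cm.
Lens 2: 1/d_i2 = 1/(14.0) − 1/(22.30) = 0.02659, so d_i2 = 37.61 cm; m₂ = −d_i2/d_o2 = -1.687.
m = m₁·m₂ = (+0.1432)(-1.687) = -0.242.

m = -0.242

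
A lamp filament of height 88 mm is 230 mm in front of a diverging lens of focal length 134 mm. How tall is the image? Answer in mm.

For a diverging lens, f = -134 mm.
1/d_i = 1/f − 1/d_o = 1/(-134.0) − 1/(230) = -0.01181, so d_i = -84.67 mm.
m = −d_i/d_o = +0.3681.
|h_i| = |m|·h_o = 0.3681 × 88 = 32.4 mm. The image is virtual, upright and reduced, on the same side as the object.

32.4 mm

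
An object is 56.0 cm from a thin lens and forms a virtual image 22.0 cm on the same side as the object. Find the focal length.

Virtual image ⇒ d_i = −22.0 cm.
1/f = 1/d_o + 1/d_i = 1/(56.0) + 1/(-22.0) = -0.02760, so f = -36.2 cm.
Since f is negative, the thin lens is diverging.

f = -36.2 cm (diverging)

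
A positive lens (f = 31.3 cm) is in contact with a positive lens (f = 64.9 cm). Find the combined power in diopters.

P₁ = 1/f₁ = 1/(0.313 m) = +3.195 D; P₂ = 1/f₂ = 1/(0.649 m) = +1.541 D.
For thin lenses in contact, P = P₁ + P₂ = (+3.195) + (+1.541) = +4.74 D.

P = +4.74 D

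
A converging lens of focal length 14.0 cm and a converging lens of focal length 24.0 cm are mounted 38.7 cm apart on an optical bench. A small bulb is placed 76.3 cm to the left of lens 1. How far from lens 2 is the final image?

211 cm

Lens 1: 1/d_i1 = 1/f₁ − 1/d_o1 = 1/(14.0) − 1/(76.3) = 0.05832, so d_i1 = 17.15 cm.
The intermediate image is 17.15 cm to the right of lens 1, which is 38.7 − (17.15) = 21.55 cm to the left of lens 2, so d_o2 = +21.55 cm.
Lens 2: 1/d_i2 = 1/f₂ − 1/d_o2 = 1/(24.0) − 1/(21.55) = -0.004737, so d_i2 = -211 cm.
The final image is virtual, 211 cm to the left of lens 2 (overall magnification ≈ -2.2).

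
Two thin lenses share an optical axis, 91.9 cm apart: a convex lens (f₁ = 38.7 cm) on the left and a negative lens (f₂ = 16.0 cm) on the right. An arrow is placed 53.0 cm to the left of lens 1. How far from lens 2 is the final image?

Lens 1: 1/d_i1 = 1/f₁ − 1/d_o1 = 1/(38.7) − 1/(53.0) = 0.006972, so d_i1 = 143.4 cm.
The intermediate image is 143.4 cm to the right of lens 1, which lies 51.50 cm to the right of lens 2 — a virtual object — so d_o2 = −51.50 cm.
Lens 2 is diverging, so f₂ = −16.0 cm.
Lens 2: 1/d_i2 = 1/f₂ − 1/d_o2 = 1/(-16.0) − 1/(-51.50) = -0.04308, so d_i2 = -23.2 cm.
The final image is virtual, 23.2 cm to the left of lens 2 (overall magnification ≈ 1.2).

23.2 cm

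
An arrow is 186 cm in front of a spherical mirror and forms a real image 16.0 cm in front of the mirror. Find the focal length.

f = 14.7 cm (concave)

Real image ⇒ d_i = +16.0 cm.
1/f = 1/d_o + 1/d_i = 1/(186) + 1/(16.0) = 0.06788, so f = 14.7 cm.
Since f is positive, the spherical mirror is concave.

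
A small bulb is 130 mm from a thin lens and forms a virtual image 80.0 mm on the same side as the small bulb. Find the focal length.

Virtual image ⇒ d_i = −80.0 mm.
1/f = 1/d_o + 1/d_i = 1/(130) + 1/(-80.0) = -0.004808, so f = -208 mm.
Since f is negative, the thin lens is diverging.

f = -208 mm (diverging)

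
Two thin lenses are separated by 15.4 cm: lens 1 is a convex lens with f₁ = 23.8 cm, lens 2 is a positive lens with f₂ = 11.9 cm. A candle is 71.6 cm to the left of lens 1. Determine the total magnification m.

Lens 1: 1/d_i1 = 1/(23.8) − 1/(71.6) = 0.02805, so d_i1 = 35.65 cm; m₁ = −d_i1/d_o1 = -0.4979.
d_o2 = 15.4 − (35.65) = -20.25 cm (virtual object).
Lens 2: 1/d_i2 = 1/(11.9) − 1/(-20.25) = 0.1334, so d_i2 = 7.495 cm; m₂ = −d_i2/d_o2 = +0.3701.
m = m₁·m₂ = (-0.4979)(+0.3701) = -0.184.

m = -0.184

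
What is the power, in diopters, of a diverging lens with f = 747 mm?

For a diverging lens, f = −747 mm.
f = -74.7 cm = -0.747 m.
P = 1/f = 1/(-0.747 m) = -1.34 D.

P = -1.34 D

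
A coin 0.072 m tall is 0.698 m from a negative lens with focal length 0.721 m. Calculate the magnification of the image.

m = +0.508

For a negative lens, f = -0.721 m.
1/d_i = 1/f − 1/d_o = 1/(-0.7210) − 1/(0.698) = -2.820, so d_i = -0.3547 m.
m = −d_i/d_o = −(-0.3547)/(0.698) = +0.508.
The image is virtual, upright and reduced, on the same side as the object.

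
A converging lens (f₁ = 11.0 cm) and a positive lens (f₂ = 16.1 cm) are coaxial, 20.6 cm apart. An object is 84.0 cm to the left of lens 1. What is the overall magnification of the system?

Lens 1: 1/d_i1 = 1/(11.0) − 1/(84.0) = 0.07900, so d_i1 = 12.66 cm; m₁ = −d_i1/d_o1 = -0.1507.
d_o2 = 20.6 − (12.66) = 7.940 cm.
Lens 2: 1/d_i2 = 1/(16.1) − 1/(7.940) = -0.06383, so d_i2 = -15.67 cm; m₂ = −d_i2/d_o2 = +1.973.
m = m₁·m₂ = (-0.1507)(+1.973) = -0.297.

m = -0.297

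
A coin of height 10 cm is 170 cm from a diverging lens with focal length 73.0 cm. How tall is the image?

3.00 cm

For a diverging lens, f = -73.0 cm.
1/d_i = 1/f − 1/d_o = 1/(-73.00) − 1/(170) = -0.01958, so d_i = -51.07 cm.
m = −d_i/d_o = +0.3004.
|h_i| = |m|·h_o = 0.3004 × 10 = 3.00 cm. The image is virtual, upright and reduced, on the same side as the object.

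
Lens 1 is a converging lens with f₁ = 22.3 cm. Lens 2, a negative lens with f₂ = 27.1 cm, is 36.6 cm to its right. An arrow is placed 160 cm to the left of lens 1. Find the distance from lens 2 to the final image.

Lens 1: 1/d_i1 = 1/f₁ − 1/d_o1 = 1/(22.3) − 1/(160) = 0.03859, so d_i1 = 25.91 cm.
The intermediate image is 25.91 cm to the right of lens 1, which is 36.6 − (25.91) = 10.69 cm to the left of lens 2, so d_o2 = +10.69 cm.
Lens 2 is diverging, so f₂ = −27.1 cm.
Lens 2: 1/d_i2 = 1/f₂ − 1/d_o2 = 1/(-27.1) − 1/(10.69) = -0.1304, so d_i2 = -7.67 cm.
The final image is virtual, 7.67 cm to the left of lens 2 (overall magnification ≈ -0.12).

7.67 cm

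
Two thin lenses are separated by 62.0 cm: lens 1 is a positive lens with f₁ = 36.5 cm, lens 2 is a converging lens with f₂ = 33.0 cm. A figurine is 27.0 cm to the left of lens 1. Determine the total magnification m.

m = -0.955

Lens 1: 1/d_i1 = 1/(36.5) − 1/(27.0) = -0.009640, so d_i1 = -103.7 cm; m₁ = −d_i1/d_o1 = +3.841.
d_o2 = 62.0 − (-103.7) = 165.7 cm.
Lens 2: 1/d_i2 = 1/(33.0) − 1/(165.7) = 0.02427, so d_i2 = 41.21 cm; m₂ = −d_i2/d_o2 = -0.2487.
m = m₁·m₂ = (+3.841)(-0.2487) = -0.955.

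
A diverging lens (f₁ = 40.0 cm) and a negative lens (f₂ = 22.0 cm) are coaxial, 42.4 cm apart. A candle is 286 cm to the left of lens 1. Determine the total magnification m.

m = +0.0271

f₁ = −40.0 cm (diverging).
Lens 1: 1/d_i1 = 1/(-40.0) − 1/(286) = -0.02850, so d_i1 = -35.09 cm; m₁ = −d_i1/d_o1 = +0.1227.
d_o2 = 42.4 − (-35.09) = 77.49 cm.
f₂ = −22.0 cm (diverging).
Lens 2: 1/d_i2 = 1/(-22.0) − 1/(77.49) = -0.05836, so d_i2 = -17.14 cm; m₂ = −d_i2/d_o2 = +0.2211.
m = m₁·m₂ = (+0.1227)(+0.2211) = +0.0271.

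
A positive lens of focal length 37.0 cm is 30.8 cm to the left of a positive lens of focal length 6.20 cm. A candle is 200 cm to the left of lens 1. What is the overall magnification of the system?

Lens 1: 1/d_i1 = 1/(37.0) − 1/(200) = 0.02203, so d_i1 = 45.40 cm; m₁ = −d_i1/d_o1 = -0.2270.
d_o2 = 30.8 − (45.40) = -14.60 cm (virtual object).
Lens 2: 1/d_i2 = 1/(6.20) − 1/(-14.60) = 0.2298, so d_i2 = 4.352 cm; m₂ = −d_i2/d_o2 = +0.2981.
m = m₁·m₂ = (-0.2270)(+0.2981) = -0.0677.

m = -0.0677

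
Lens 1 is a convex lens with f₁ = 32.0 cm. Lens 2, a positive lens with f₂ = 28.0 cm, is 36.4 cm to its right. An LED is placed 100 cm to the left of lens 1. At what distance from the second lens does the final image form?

7.72 cm

Lens 1: 1/d_i1 = 1/f₁ − 1/d_o1 = 1/(32.0) − 1/(100) = 0.02125, so d_i1 = 47.06 cm.
The intermediate image is 47.06 cm to the right of lens 1, which lies 10.66 cm to the right of lens 2 — a virtual object — so d_o2 = −10.66 cm.
Lens 2: 1/d_i2 = 1/f₂ − 1/d_o2 = 1/(28.0) − 1/(-10.66) = 0.1295, so d_i2 = 7.72 cm.
The final image is real, 7.72 cm to the right of lens 2 (overall magnification ≈ -0.34).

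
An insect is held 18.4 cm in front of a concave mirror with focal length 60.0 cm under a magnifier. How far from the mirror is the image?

Mirror equation: 1/q = 1/f − 1/p = 1/(60.00) − 1/(18.4) = 0.01667 − 0.05435 = -0.03768, so q = -26.5 cm.
The image is virtual, upright and enlarged, behind the mirror.

26.5 cm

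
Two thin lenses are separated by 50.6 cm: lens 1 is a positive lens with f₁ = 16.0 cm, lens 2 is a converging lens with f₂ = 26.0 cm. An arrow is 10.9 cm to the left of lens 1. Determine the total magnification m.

m = -1.39

Lens 1: 1/d_i1 = 1/(16.0) − 1/(10.9) = -0.02924, so d_i1 = -34.20 cm; m₁ = −d_i1/d_o1 = +3.138.
d_o2 = 50.6 − (-34.20) = 84.80 cm.
Lens 2: 1/d_i2 = 1/(26.0) − 1/(84.80) = 0.02667, so d_i2 = 37.50 cm; m₂ = −d_i2/d_o2 = -0.4422.
m = m₁·m₂ = (+3.138)(-0.4422) = -1.39.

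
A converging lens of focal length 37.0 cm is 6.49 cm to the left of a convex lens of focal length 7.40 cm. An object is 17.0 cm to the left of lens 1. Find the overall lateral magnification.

m = -0.448

Lens 1: 1/d_i1 = 1/(37.0) − 1/(17.0) = -0.03180, so d_i1 = -31.45 cm; m₁ = −d_i1/d_o1 = +1.850.
d_o2 = 6.49 − (-31.45) = 37.94 cm.
Lens 2: 1/d_i2 = 1/(7.40) − 1/(37.94) = 0.1088, so d_i2 = 9.193 cm; m₂ = −d_i2/d_o2 = -0.2423.
m = m₁·m₂ = (+1.850)(-0.2423) = -0.448.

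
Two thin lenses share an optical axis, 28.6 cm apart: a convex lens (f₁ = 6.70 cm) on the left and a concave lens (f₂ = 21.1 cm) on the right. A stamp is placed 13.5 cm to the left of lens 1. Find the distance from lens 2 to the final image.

Lens 1: 1/d_i1 = 1/f₁ − 1/d_o1 = 1/(6.70) − 1/(13.5) = 0.07518, so d_i1 = 13.30 cm.
The intermediate image is 13.30 cm to the right of lens 1, which is 28.6 − (13.30) = 15.30 cm to the left of lens 2, so d_o2 = +15.30 cm.
Lens 2 is diverging, so f₂ = −21.1 cm.
Lens 2: 1/d_i2 = 1/f₂ − 1/d_o2 = 1/(-21.1) − 1/(15.30) = -0.1128, so d_i2 = -8.87 cm.
The final image is virtual, 8.87 cm to the left of lens 2 (overall magnification ≈ -0.57).

8.87 cm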